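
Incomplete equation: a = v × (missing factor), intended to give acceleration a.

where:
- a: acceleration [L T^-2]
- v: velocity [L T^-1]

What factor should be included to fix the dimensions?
1/t (inverse time), dimensions [T^-1]

a has dimensions [L T^-2] and v has dimensions [L T^-1].
The missing factor must have dimensions [L T^-2] / [L T^-1] = [T^-1], i.e. inverse time (1/t).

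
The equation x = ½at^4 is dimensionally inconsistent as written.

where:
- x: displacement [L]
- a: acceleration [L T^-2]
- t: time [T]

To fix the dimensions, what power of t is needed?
The exponent of t should be 2: x = ½at^2

The LHS x has dimensions [L]; t has dimensions [T].
As written, the RHS ½at^4 (exponent 4 on t) has dimensions [L T^2], which does not match.
With exponent 2, the RHS ½at^2 has dimensions [L], matching the LHS.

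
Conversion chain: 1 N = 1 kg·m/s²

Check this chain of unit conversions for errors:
The chain is correct (no errors).

Correct: Newton is defined as kg·m/s²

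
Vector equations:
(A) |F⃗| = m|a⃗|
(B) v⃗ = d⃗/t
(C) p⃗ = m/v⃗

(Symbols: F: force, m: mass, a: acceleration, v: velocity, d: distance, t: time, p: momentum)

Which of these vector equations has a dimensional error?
(C) p⃗ = m/v⃗

(A) |F⃗| = m|a⃗|: LHS [L M T^-2], RHS [L M T^-2] ✓ — magnitudes of vectors are scalars
(B) v⃗ = d⃗/t: LHS [L T^-1], RHS [L T^-1] ✓ — displacement (vector) divided by time (scalar)
(C) p⃗ = m/v⃗: LHS [L M T^-1], RHS [L^-1 M T] ✗ — momentum is mass times velocity; should be mv⃗ (and division by a vector is undefined)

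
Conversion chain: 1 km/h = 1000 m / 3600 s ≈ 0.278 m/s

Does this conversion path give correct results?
The chain is correct (no errors).

Correct: 1 km = 1000 m, 1 h = 3600 s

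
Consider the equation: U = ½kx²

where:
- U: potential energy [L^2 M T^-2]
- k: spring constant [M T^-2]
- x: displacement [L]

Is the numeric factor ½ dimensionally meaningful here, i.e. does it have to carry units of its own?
No

U has dimensions [L^2 M T^-2] and kx² already has dimensions [L^2 M T^-2], so the equation balances without ½ contributing any dimensions. ½ is a pure (dimensionless) number; changing or removing it would not affect dimensional consistency.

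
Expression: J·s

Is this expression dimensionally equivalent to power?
No

The expression J·s has dimensions [L^2 M T^-1], but power has dimensions [L^2 M T^-3].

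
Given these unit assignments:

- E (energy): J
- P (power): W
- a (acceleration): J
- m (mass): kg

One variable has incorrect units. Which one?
a

The variable a (acceleration) should have units m/s², not J.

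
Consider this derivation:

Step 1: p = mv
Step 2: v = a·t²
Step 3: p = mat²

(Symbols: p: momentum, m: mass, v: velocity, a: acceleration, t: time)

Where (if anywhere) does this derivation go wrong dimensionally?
Step 2

Step 1: p = mv → LHS [L M T^-1], RHS [L M T^-1] ✓
Step 2: v = a·t² → LHS [L T^-1], RHS [L] ✗

The first dimensional inconsistency appears in step 2: v = a·t²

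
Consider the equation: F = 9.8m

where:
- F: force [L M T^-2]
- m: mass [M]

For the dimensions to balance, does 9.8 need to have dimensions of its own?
Yes

F has dimensions [L M T^-2], while m alone has dimensions [M]. For the equation to balance, the factor 9.8 must carry dimensions [L T^-2] — it is a dimensional constant (a numerical value of a physical quantity with its units suppressed), not a pure number.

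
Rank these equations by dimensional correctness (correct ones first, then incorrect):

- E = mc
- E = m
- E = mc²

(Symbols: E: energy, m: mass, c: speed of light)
Dimensionally correct: E = mc²
Dimensionally incorrect: E = mc, E = m
Ordered (correct first, then incorrect): E = mc², E = mc, E = m

- E = mc: LHS [L^2 M T^-2], RHS [L M T^-1] → incorrect ✗
- E = m: LHS [L^2 M T^-2], RHS [M] → incorrect ✗
- E = mc²: LHS [L^2 M T^-2], RHS [L^2 M T^-2] → correct ✓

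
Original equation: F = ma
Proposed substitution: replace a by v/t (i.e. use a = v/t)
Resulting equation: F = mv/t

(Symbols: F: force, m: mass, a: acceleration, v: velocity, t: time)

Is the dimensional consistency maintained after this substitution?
Yes

[a] = [L T^-2] and [v/t] = [L T^-2]. These match, so the substitution replaces a quantity by one of the same dimensions and the result F = mv/t has LHS [L M T^-2] vs RHS [L M T^-2] — still consistent.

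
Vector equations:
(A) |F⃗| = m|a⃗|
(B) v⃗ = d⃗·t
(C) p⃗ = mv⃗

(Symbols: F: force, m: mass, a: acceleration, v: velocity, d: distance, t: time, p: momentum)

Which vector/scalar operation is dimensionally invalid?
(B) v⃗ = d⃗·t

(A) |F⃗| = m|a⃗|: LHS [L M T^-2], RHS [L M T^-2] ✓ — magnitudes of vectors are scalars
(B) v⃗ = d⃗·t: LHS [L T^-1], RHS [L T] ✗ — velocity is displacement per time; should be d⃗/t
(C) p⃗ = mv⃗: LHS [L M T^-1], RHS [L M T^-1] ✓ — mass (scalar) times velocity (vector)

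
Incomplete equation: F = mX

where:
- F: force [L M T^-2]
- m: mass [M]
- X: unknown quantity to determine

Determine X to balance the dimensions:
X = a (acceleration), dimensions [L T^-2]

F has dimensions [L M T^-2]; the rest of the RHS (m) has dimensions [M].
So X must have dimensions [L T^-2] — X = a (acceleration).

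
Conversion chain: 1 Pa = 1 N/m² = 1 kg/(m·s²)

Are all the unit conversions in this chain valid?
The chain is correct (no errors).

Correct: Pascal is Newton per square meter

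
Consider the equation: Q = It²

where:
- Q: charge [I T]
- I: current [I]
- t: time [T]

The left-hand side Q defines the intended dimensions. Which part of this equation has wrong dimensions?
The right-hand side term It²

Q has dimensions [I T], but It² has dimensions [I T^2], so the term It² is dimensionally wrong for Q.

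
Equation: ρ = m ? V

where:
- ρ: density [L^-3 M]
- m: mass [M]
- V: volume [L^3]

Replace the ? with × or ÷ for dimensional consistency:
division (÷): ρ = m ÷ V

ρ [L^-3 M]; m [M]; V [L^3].
m × V → [L^3 M] ✗
m ÷ V → [L^-3 M] ✓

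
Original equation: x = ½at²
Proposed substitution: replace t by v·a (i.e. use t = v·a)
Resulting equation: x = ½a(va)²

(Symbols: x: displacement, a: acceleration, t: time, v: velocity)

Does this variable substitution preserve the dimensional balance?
No

[t] = [T] and [v·a] = [L^2 T^-3]. These differ, so the substitution replaces a quantity by one of different dimensions and the result x = ½a(va)² has LHS [L] vs RHS [L^5 T^-8] — inconsistent.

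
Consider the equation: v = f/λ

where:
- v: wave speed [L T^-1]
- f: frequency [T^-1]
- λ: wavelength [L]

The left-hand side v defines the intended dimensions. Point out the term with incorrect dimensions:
The right-hand side term f/λ

v has dimensions [L T^-1], but f/λ has dimensions [L^-1 T^-1], so the term f/λ is dimensionally wrong for v.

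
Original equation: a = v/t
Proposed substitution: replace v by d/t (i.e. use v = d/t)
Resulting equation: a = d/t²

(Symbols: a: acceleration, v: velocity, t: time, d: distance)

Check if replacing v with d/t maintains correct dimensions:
Yes

[v] = [L T^-1] and [d/t] = [L T^-1]. These match, so the substitution replaces a quantity by one of the same dimensions and the result a = d/t² has LHS [L T^-2] vs RHS [L T^-2] — still consistent.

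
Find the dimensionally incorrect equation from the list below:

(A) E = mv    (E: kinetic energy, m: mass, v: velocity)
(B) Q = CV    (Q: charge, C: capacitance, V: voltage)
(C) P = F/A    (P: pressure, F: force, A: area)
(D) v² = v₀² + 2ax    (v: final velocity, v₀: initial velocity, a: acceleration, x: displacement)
(A) E = mv

The equation (A) E = mv is dimensionally incorrect.

LHS (E): [L^2 M T^-2]
RHS (mv): [L M T^-1] ✗

The dimensions do not match. The other three equations balance.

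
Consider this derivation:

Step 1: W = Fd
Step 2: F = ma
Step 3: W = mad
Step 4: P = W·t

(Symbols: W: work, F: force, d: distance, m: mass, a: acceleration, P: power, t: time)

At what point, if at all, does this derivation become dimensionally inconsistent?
Step 4

Step 1: W = Fd → LHS [L^2 M T^-2], RHS [L^2 M T^-2] ✓
Step 2: F = ma → LHS [L M T^-2], RHS [L M T^-2] ✓
Step 3: W = mad → LHS [L^2 M T^-2], RHS [L^2 M T^-2] ✓
Step 4: P = W·t → LHS [L^2 M T^-3], RHS [L^2 M T^-1] ✗

The first dimensional inconsistency appears in step 4: P = W·t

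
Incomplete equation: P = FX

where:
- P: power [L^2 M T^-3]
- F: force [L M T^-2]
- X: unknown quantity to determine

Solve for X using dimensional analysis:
X = v (velocity), dimensions [L T^-1]

P has dimensions [L^2 M T^-3]; the rest of the RHS (F) has dimensions [L M T^-2].
So X must have dimensions [L T^-1] — X = v (velocity).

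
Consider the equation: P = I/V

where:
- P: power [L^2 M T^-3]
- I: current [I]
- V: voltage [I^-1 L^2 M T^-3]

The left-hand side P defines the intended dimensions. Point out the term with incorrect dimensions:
The right-hand side term I/V

P has dimensions [L^2 M T^-3], but I/V has dimensions [I^2 L^-2 M^-1 T^3], so the term I/V is dimensionally wrong for P.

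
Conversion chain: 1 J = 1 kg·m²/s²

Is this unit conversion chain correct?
The chain is correct (no errors).

Correct: Joule is defined as kg·m²/s²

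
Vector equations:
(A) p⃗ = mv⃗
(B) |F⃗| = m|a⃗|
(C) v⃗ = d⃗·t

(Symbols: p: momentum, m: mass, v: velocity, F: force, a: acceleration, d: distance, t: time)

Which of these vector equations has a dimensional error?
(C) v⃗ = d⃗·t

(A) p⃗ = mv⃗: LHS [L M T^-1], RHS [L M T^-1] ✓ — mass (scalar) times velocity (vector)
(B) |F⃗| = m|a⃗|: LHS [L M T^-2], RHS [L M T^-2] ✓ — magnitudes of vectors are scalars
(C) v⃗ = d⃗·t: LHS [L T^-1], RHS [L T] ✗ — velocity is displacement per time; should be d⃗/t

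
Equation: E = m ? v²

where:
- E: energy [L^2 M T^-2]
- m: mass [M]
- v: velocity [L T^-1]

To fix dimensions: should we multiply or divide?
multiplication (×): E = m × v²

E [L^2 M T^-2]; m [M]; v² [L^2 T^-2].
m × v² → [L^2 M T^-2] ✓
m ÷ v² → [L^-2 M T^2] ✗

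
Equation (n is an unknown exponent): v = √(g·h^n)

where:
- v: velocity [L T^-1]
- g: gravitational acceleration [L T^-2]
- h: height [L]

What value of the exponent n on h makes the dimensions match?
n = 1

v has dimensions [L T^-1]; h has dimensions [L].
With n = 1: √(g·h^1) has dimensions [L T^-1], matching the LHS ✓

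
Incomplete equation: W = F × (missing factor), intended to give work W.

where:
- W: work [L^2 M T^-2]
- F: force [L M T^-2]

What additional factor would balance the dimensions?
d (distance), dimensions [L]

W has dimensions [L^2 M T^-2] and F has dimensions [L M T^-2].
The missing factor must have dimensions [L^2 M T^-2] / [L M T^-2] = [L], i.e. distance (d).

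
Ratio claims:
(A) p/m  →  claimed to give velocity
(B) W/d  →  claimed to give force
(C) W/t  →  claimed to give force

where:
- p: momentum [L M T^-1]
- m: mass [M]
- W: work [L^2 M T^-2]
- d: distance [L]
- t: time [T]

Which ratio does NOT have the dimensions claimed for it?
(C) W/t does not give force

(A) p/m: [L T^-1] = velocity [L T^-1] ✓
(B) W/d: [L M T^-2] = force [L M T^-2] ✓
(C) W/t: [L^2 M T^-3] ≠ force [L M T^-2] ✗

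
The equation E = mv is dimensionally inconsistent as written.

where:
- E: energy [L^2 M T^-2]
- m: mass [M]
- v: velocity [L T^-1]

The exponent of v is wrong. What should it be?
The exponent of v should be 2: E = mv^2

The LHS E has dimensions [L^2 M T^-2]; v has dimensions [L T^-1].
As written, the RHS mv (exponent 1 on v) has dimensions [L M T^-1], which does not match.
With exponent 2, the RHS mv^2 has dimensions [L^2 M T^-2], matching the LHS.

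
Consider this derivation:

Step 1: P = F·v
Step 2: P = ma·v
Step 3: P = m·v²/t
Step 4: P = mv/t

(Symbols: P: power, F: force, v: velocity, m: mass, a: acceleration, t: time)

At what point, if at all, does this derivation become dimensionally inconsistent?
Step 4

Step 1: P = F·v → LHS [L^2 M T^-3], RHS [L^2 M T^-3] ✓
Step 2: P = ma·v → LHS [L^2 M T^-3], RHS [L^2 M T^-3] ✓
Step 3: P = m·v²/t → LHS [L^2 M T^-3], RHS [L^2 M T^-3] ✓
Step 4: P = mv/t → LHS [L^2 M T^-3], RHS [L M T^-2] ✗

The first dimensional inconsistency appears in step 4: P = mv/t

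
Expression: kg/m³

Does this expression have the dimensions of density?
Yes

The expression kg/m³ has dimensions [L^-3 M], which is exactly density [L^-3 M].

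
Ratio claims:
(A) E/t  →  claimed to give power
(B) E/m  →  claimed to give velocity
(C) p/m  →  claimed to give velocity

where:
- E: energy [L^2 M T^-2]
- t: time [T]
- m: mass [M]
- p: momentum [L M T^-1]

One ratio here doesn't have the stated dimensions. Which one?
(B) E/m does not give velocity

(A) E/t: [L^2 M T^-3] = power [L^2 M T^-3] ✓
(B) E/m: [L^2 T^-2] ≠ velocity [L T^-1] ✗
(C) p/m: [L T^-1] = velocity [L T^-1] ✓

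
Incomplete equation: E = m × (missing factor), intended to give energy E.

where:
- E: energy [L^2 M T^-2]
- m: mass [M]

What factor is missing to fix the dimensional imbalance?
v² (velocity squared), dimensions [L^2 T^-2]

E has dimensions [L^2 M T^-2] and m has dimensions [M].
The missing factor must have dimensions [L^2 M T^-2] / [M] = [L^2 T^-2], i.e. velocity squared (v²).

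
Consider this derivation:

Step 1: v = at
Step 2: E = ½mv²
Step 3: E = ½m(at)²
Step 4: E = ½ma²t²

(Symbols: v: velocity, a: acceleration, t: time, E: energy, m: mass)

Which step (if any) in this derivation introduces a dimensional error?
No step introduces an error — all steps are dimensionally consistent.

Step 1: v = at → LHS [L T^-1], RHS [L T^-1] ✓
Step 2: E = ½mv² → LHS [L^2 M T^-2], RHS [L^2 M T^-2] ✓
Step 3: E = ½m(at)² → LHS [L^2 M T^-2], RHS [L^2 M T^-2] ✓
Step 4: E = ½ma²t² → LHS [L^2 M T^-2], RHS [L^2 M T^-2] ✓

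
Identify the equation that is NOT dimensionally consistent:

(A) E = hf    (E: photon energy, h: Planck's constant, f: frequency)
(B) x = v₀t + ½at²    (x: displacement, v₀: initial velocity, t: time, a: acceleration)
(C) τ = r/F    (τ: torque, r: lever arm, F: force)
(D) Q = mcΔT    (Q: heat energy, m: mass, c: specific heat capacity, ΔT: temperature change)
(C) τ = r/F

The equation (C) τ = r/F is dimensionally incorrect.

LHS (τ): [L^2 M T^-2]
RHS (r/F): [M^-1 T^2] ✗

The dimensions do not match. The other three equations balance.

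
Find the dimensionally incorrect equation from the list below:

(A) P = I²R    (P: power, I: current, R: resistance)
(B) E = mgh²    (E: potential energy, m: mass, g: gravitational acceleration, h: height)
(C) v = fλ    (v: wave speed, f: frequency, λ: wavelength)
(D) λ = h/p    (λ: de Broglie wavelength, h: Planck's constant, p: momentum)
(B) E = mgh²

The equation (B) E = mgh² is dimensionally incorrect.

LHS (E): [L^2 M T^-2]
RHS (mgh²): [L^3 M T^-2] ✗

The dimensions do not match. The other three equations balance.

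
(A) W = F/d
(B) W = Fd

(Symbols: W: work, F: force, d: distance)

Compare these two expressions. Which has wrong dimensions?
(A)

(A) W = F/d: LHS [L^2 M T^-2], RHS [M T^-2] ✗
(B) W = Fd: LHS [L^2 M T^-2], RHS [L^2 M T^-2] ✓

Expression (A) W = F/d is dimensionally incorrect.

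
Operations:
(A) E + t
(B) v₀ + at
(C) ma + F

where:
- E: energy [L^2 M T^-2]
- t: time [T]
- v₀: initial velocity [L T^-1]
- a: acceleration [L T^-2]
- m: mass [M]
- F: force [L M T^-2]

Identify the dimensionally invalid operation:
(A) E + t

(A) E + t: E [L^2 M T^-2] and t [T] — different dimensions cannot be added/subtracted ✗
(B) v₀ + at: v₀ [L T^-1] and at [L T^-1] — same dimensions ✓
(C) ma + F: ma [L M T^-2] and F [L M T^-2] — same dimensions ✓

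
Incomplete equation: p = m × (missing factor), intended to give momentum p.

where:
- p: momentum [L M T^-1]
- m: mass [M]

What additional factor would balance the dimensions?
v (velocity), dimensions [L T^-1]

p has dimensions [L M T^-1] and m has dimensions [M].
The missing factor must have dimensions [L M T^-1] / [M] = [L T^-1], i.e. velocity (v).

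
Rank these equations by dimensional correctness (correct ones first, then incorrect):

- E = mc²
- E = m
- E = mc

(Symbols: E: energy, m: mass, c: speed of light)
Dimensionally correct: E = mc²
Dimensionally incorrect: E = m, E = mc
Ordered (correct first, then incorrect): E = mc², E = m, E = mc

- E = mc²: LHS [L^2 M T^-2], RHS [L^2 M T^-2] → correct ✓
- E = m: LHS [L^2 M T^-2], RHS [M] → incorrect ✗
- E = mc: LHS [L^2 M T^-2], RHS [L M T^-1] → incorrect ✗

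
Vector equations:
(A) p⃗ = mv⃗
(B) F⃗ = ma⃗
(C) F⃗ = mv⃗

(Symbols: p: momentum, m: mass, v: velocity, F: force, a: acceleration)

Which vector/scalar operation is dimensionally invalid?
(C) F⃗ = mv⃗

(A) p⃗ = mv⃗: LHS [L M T^-1], RHS [L M T^-1] ✓ — mass (scalar) times velocity (vector)
(B) F⃗ = ma⃗: LHS [L M T^-2], RHS [L M T^-2] ✓ — Force and acceleration are vectors, mass is a scalar
(C) F⃗ = mv⃗: LHS [L M T^-2], RHS [L M T^-1] ✗ — mass times velocity is momentum, not force; should be ma⃗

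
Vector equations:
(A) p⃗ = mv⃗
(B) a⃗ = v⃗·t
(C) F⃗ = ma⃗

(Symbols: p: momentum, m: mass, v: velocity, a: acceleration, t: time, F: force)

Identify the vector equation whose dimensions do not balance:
(B) a⃗ = v⃗·t

(A) p⃗ = mv⃗: LHS [L M T^-1], RHS [L M T^-1] ✓ — mass (scalar) times velocity (vector)
(B) a⃗ = v⃗·t: LHS [L T^-2], RHS [L] ✗ — acceleration is velocity per time; should be v⃗/t
(C) F⃗ = ma⃗: LHS [L M T^-2], RHS [L M T^-2] ✓ — Force and acceleration are vectors, mass is a scalar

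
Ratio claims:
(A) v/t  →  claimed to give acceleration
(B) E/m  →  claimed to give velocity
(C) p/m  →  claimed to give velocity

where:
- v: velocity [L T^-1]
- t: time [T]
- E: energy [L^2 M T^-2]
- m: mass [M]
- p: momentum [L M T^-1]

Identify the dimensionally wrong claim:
(B) E/m does not give velocity

(A) v/t: [L T^-2] = acceleration [L T^-2] ✓
(B) E/m: [L^2 T^-2] ≠ velocity [L T^-1] ✗
(C) p/m: [L T^-1] = velocity [L T^-1] ✓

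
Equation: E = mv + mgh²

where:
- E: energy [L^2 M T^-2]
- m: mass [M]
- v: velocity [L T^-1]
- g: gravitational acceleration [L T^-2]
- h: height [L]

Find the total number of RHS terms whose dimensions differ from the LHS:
2

LHS E: [L^2 M T^-2]
- mv: [L M T^-1] ✗
- mgh²: [L^3 M T^-2] ✗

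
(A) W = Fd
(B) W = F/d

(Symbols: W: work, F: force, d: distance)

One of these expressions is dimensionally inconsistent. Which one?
(B)

(A) W = Fd: LHS [L^2 M T^-2], RHS [L^2 M T^-2] ✓
(B) W = F/d: LHS [L^2 M T^-2], RHS [M T^-2] ✗

Expression (B) W = F/d is dimensionally incorrect.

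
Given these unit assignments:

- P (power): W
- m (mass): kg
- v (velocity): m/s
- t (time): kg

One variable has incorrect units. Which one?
t

The variable t (time) should have units s, not kg.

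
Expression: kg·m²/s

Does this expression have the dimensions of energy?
No

The expression kg·m²/s has dimensions [L^2 M T^-1], but energy has dimensions [L^2 M T^-2].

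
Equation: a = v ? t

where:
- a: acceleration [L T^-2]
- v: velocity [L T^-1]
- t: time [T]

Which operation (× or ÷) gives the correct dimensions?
division (÷): a = v ÷ t

a [L T^-2]; v [L T^-1]; t [T].
v × t → [L] ✗
v ÷ t → [L T^-2] ✓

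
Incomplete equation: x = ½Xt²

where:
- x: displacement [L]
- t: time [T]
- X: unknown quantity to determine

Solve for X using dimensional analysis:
X = a (acceleration), dimensions [L T^-2]

x has dimensions [L]; the rest of the RHS (½ t²) has dimensions [T^2].
So X must have dimensions [L T^-2] — X = a (acceleration).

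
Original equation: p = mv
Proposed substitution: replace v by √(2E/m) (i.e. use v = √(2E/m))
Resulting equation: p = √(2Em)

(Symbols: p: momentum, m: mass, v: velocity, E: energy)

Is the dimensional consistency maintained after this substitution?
Yes

[v] = [L T^-1] and [√(2E/m)] = [L T^-1]. These match, so the substitution replaces a quantity by one of the same dimensions and the result p = √(2Em) has LHS [L M T^-1] vs RHS [L M T^-1] — still consistent.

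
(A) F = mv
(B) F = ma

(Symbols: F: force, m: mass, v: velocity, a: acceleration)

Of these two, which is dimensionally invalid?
(A)

(A) F = mv: LHS [L M T^-2], RHS [L M T^-1] ✗
(B) F = ma: LHS [L M T^-2], RHS [L M T^-2] ✓

Expression (A) F = mv is dimensionally incorrect.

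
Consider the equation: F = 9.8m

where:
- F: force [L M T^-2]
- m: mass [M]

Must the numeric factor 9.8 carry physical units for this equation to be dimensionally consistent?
Yes

F has dimensions [L M T^-2], while m alone has dimensions [M]. For the equation to balance, the factor 9.8 must carry dimensions [L T^-2] — it is a dimensional constant (a numerical value of a physical quantity with its units suppressed), not a pure number.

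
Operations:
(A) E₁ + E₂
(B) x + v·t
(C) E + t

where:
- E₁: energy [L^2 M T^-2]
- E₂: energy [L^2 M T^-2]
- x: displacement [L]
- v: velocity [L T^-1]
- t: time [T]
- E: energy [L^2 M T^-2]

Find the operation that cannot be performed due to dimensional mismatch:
(C) E + t

(A) E₁ + E₂: E₁ [L^2 M T^-2] and E₂ [L^2 M T^-2] — same dimensions ✓
(B) x + v·t: x [L] and v·t [L] — same dimensions ✓
(C) E + t: E [L^2 M T^-2] and t [T] — different dimensions cannot be added/subtracted ✗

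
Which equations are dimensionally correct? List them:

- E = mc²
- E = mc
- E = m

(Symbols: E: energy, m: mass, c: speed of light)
Dimensionally correct: E = mc²
Dimensionally incorrect: E = mc, E = m
Ordered (correct first, then incorrect): E = mc², E = mc, E = m

- E = mc²: LHS [L^2 M T^-2], RHS [L^2 M T^-2] → correct ✓
- E = mc: LHS [L^2 M T^-2], RHS [L M T^-1] → incorrect ✗
- E = m: LHS [L^2 M T^-2], RHS [M] → incorrect ✗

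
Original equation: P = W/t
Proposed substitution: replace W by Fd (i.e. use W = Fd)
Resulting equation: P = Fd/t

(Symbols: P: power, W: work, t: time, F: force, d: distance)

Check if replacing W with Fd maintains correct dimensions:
Yes

[W] = [L^2 M T^-2] and [Fd] = [L^2 M T^-2]. These match, so the substitution replaces a quantity by one of the same dimensions and the result P = Fd/t has LHS [L^2 M T^-3] vs RHS [L^2 M T^-3] — still consistent.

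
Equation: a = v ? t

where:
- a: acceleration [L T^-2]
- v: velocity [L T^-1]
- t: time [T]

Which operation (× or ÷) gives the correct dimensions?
division (÷): a = v ÷ t

a [L T^-2]; v [L T^-1]; t [T].
v × t → [L] ✗
v ÷ t → [L T^-2] ✓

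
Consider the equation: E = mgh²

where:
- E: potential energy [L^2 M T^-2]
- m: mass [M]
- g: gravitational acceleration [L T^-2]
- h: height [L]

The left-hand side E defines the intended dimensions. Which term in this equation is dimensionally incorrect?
The right-hand side term mgh²

E has dimensions [L^2 M T^-2], but mgh² has dimensions [L^3 M T^-2], so the term mgh² is dimensionally wrong for E.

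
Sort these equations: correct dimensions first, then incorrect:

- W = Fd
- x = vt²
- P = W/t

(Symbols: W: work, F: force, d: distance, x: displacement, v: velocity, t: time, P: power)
Dimensionally correct: W = Fd, P = W/t
Dimensionally incorrect: x = vt²
Ordered (correct first, then incorrect): W = Fd, P = W/t, x = vt²

- W = Fd: LHS [L^2 M T^-2], RHS [L^2 M T^-2] → correct ✓
- x = vt²: LHS [L], RHS [L T] → incorrect ✗
- P = W/t: LHS [L^2 M T^-3], RHS [L^2 M T^-3] → correct ✓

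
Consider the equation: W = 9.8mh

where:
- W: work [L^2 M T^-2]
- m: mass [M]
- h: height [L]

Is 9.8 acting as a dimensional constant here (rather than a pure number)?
Yes

W has dimensions [L^2 M T^-2], while mh alone has dimensions [L M]. For the equation to balance, the factor 9.8 must carry dimensions [L T^-2] — it is a dimensional constant (a numerical value of a physical quantity with its units suppressed), not a pure number.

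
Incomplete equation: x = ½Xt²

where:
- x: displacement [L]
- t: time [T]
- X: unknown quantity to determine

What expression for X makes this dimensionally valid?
X = a (acceleration), dimensions [L T^-2]

x has dimensions [L]; the rest of the RHS (½ t²) has dimensions [T^2].
So X must have dimensions [L T^-2] — X = a (acceleration).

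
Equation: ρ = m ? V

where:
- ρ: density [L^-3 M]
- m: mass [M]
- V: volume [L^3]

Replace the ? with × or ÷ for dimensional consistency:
division (÷): ρ = m ÷ V

ρ [L^-3 M]; m [M]; V [L^3].
m × V → [L^3 M] ✗
m ÷ V → [L^-3 M] ✓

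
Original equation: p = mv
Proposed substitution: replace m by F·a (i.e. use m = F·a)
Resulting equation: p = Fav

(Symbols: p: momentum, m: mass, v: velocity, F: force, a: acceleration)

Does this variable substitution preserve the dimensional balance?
No

[m] = [M] and [F·a] = [L^2 M T^-4]. These differ, so the substitution replaces a quantity by one of different dimensions and the result p = Fav has LHS [L M T^-1] vs RHS [L^3 M T^-5] — inconsistent.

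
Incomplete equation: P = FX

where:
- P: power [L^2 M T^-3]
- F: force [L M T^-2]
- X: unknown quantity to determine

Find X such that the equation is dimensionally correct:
X = v (velocity), dimensions [L T^-1]

P has dimensions [L^2 M T^-3]; the rest of the RHS (F) has dimensions [L M T^-2].
So X must have dimensions [L T^-1] — X = v (velocity).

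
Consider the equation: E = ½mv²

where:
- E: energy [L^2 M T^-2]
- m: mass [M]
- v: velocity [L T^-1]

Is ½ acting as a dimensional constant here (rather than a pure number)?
No

E has dimensions [L^2 M T^-2] and mv² already has dimensions [L^2 M T^-2], so the equation balances without ½ contributing any dimensions. ½ is a pure (dimensionless) number; changing or removing it would not affect dimensional consistency.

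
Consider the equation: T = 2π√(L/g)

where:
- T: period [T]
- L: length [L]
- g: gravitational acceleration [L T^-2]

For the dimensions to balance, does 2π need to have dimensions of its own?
No

T has dimensions [T] and √(L/g) already has dimensions [T], so the equation balances without 2π contributing any dimensions. 2π is a pure (dimensionless) number; changing or removing it would not affect dimensional consistency.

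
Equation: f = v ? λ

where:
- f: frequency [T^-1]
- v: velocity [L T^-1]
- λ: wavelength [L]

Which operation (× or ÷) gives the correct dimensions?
division (÷): f = v ÷ λ

f [T^-1]; v [L T^-1]; λ [L].
v × λ → [L^2 T^-1] ✗
v ÷ λ → [T^-1] ✓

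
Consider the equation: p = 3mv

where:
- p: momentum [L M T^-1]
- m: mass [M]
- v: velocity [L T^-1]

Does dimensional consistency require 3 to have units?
No

p has dimensions [L M T^-1] and mv already has dimensions [L M T^-1], so the equation balances without 3 contributing any dimensions. 3 is a pure (dimensionless) number; changing or removing it would not affect dimensional consistency.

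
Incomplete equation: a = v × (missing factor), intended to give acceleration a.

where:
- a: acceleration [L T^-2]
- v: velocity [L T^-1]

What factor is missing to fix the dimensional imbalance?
1/t (inverse time), dimensions [T^-1]

a has dimensions [L T^-2] and v has dimensions [L T^-1].
The missing factor must have dimensions [L T^-2] / [L T^-1] = [T^-1], i.e. inverse time (1/t).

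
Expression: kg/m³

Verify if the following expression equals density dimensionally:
Yes

The expression kg/m³ has dimensions [L^-3 M], which is exactly density [L^-3 M].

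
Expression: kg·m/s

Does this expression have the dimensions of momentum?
Yes

The expression kg·m/s has dimensions [L M T^-1], which is exactly momentum [L M T^-1].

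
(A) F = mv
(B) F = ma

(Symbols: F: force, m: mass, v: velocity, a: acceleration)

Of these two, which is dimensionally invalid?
(A)

(A) F = mv: LHS [L M T^-2], RHS [L M T^-1] ✗
(B) F = ma: LHS [L M T^-2], RHS [L M T^-2] ✓

Expression (A) F = mv is dimensionally incorrect.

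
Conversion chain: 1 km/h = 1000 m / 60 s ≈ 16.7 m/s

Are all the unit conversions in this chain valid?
The chain is incorrect (it contains an error).

Incorrect: 1 h = 3600 s, not 60 s (1 km/h ≈ 0.278 m/s)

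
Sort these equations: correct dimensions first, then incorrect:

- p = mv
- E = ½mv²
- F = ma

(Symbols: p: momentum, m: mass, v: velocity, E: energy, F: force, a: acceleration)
Dimensionally correct: p = mv, E = ½mv², F = ma
Dimensionally incorrect: none
Ordered (correct first, then incorrect): p = mv, E = ½mv², F = ma

- p = mv: LHS [L M T^-1], RHS [L M T^-1] → correct ✓
- E = ½mv²: LHS [L^2 M T^-2], RHS [L^2 M T^-2] → correct ✓
- F = ma: LHS [L M T^-2], RHS [L M T^-2] → correct ✓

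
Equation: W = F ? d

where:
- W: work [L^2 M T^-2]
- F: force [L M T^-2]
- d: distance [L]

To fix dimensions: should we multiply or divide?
multiplication (×): W = F × d

W [L^2 M T^-2]; F [L M T^-2]; d [L].
F × d → [L^2 M T^-2] ✓
F ÷ d → [M T^-2] ✗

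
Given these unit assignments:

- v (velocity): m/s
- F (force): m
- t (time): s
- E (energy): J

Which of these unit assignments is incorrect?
F

The variable F (force) should have units N, not m.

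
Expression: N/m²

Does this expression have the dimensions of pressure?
Yes

The expression N/m² has dimensions [L^-1 M T^-2], which is exactly pressure [L^-1 M T^-2].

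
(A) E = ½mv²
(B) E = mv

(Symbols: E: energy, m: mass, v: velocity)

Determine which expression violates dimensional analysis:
(B)

(A) E = ½mv²: LHS [L^2 M T^-2], RHS [L^2 M T^-2] ✓
(B) E = mv: LHS [L^2 M T^-2], RHS [L M T^-1] ✗

Expression (B) E = mv is dimensionally incorrect.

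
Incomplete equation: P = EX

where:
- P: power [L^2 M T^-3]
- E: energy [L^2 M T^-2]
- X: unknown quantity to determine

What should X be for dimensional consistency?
X = f (inverse time / frequency (1/t)), dimensions [T^-1]

P has dimensions [L^2 M T^-3]; the rest of the RHS (E) has dimensions [L^2 M T^-2].
So X must have dimensions [T^-1] — X = f (inverse time / frequency (1/t)).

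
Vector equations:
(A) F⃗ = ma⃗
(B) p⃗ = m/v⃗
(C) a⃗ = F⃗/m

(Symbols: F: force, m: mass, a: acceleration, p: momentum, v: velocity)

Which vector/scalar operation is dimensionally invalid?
(B) p⃗ = m/v⃗

(A) F⃗ = ma⃗: LHS [L M T^-2], RHS [L M T^-2] ✓ — Force and acceleration are vectors, mass is a scalar
(B) p⃗ = m/v⃗: LHS [L M T^-1], RHS [L^-1 M T] ✗ — momentum is mass times velocity; should be mv⃗ (and division by a vector is undefined)
(C) a⃗ = F⃗/m: LHS [L T^-2], RHS [L T^-2] ✓ — force (vector) divided by mass (scalar)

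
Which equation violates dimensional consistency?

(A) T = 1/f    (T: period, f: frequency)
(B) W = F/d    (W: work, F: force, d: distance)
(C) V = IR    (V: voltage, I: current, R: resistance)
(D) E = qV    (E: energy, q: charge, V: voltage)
(B) W = F/d

The equation (B) W = F/d is dimensionally incorrect.

LHS (W): [L^2 M T^-2]
RHS (F/d): [M T^-2] ✗

The dimensions do not match. The other three equations balance.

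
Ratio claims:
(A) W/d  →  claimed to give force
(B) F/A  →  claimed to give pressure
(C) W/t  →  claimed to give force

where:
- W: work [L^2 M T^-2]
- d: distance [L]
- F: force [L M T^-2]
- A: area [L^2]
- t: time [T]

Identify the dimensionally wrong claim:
(C) W/t does not give force

(A) W/d: [L M T^-2] = force [L M T^-2] ✓
(B) F/A: [L^-1 M T^-2] = pressure [L^-1 M T^-2] ✓
(C) W/t: [L^2 M T^-3] ≠ force [L M T^-2] ✗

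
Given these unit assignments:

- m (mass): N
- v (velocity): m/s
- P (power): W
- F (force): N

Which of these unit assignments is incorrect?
m

The variable m (mass) should have units kg, not N.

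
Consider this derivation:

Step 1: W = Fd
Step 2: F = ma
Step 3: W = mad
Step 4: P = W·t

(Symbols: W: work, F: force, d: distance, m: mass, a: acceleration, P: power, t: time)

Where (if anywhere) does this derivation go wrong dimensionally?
Step 4

Step 1: W = Fd → LHS [L^2 M T^-2], RHS [L^2 M T^-2] ✓
Step 2: F = ma → LHS [L M T^-2], RHS [L M T^-2] ✓
Step 3: W = mad → LHS [L^2 M T^-2], RHS [L^2 M T^-2] ✓
Step 4: P = W·t → LHS [L^2 M T^-3], RHS [L^2 M T^-1] ✗

The first dimensional inconsistency appears in step 4: P = W·t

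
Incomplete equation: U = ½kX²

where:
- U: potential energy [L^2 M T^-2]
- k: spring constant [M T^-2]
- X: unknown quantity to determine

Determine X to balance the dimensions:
X = x (displacement), dimensions [L]

U has dimensions [L^2 M T^-2]; the rest of the RHS (½k) has dimensions [M T^-2].
So X² must have dimensions [L^2], i.e. X has dimensions [L] — X = x (displacement).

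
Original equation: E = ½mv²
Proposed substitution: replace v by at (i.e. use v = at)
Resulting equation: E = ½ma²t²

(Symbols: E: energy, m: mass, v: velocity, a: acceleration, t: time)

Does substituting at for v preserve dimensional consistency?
Yes

[v] = [L T^-1] and [at] = [L T^-1]. These match, so the substitution replaces a quantity by one of the same dimensions and the result E = ½ma²t² has LHS [L^2 M T^-2] vs RHS [L^2 M T^-2] — still consistent.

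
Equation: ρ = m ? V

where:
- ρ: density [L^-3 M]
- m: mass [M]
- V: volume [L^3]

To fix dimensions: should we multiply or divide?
division (÷): ρ = m ÷ V

ρ [L^-3 M]; m [M]; V [L^3].
m × V → [L^3 M] ✗
m ÷ V → [L^-3 M] ✓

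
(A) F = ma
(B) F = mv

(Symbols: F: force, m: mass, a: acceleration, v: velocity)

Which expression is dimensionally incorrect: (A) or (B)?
(B)

(A) F = ma: LHS [L M T^-2], RHS [L M T^-2] ✓
(B) F = mv: LHS [L M T^-2], RHS [L M T^-1] ✗

Expression (B) F = mv is dimensionally incorrect.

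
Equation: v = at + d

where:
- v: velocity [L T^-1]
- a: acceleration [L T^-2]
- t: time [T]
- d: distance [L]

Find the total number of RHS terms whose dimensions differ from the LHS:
1

LHS v: [L T^-1]
- at: [L T^-1] ✓
- d: [L] ✗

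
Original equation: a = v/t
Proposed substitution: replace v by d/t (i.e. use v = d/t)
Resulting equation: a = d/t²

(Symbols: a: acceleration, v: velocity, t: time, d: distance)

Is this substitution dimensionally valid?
Yes

[v] = [L T^-1] and [d/t] = [L T^-1]. These match, so the substitution replaces a quantity by one of the same dimensions and the result a = d/t² has LHS [L T^-2] vs RHS [L T^-2] — still consistent.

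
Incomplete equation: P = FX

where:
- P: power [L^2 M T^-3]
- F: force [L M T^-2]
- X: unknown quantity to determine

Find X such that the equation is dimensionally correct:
X = v (velocity), dimensions [L T^-1]

P has dimensions [L^2 M T^-3]; the rest of the RHS (F) has dimensions [L M T^-2].
So X must have dimensions [L T^-1] — X = v (velocity).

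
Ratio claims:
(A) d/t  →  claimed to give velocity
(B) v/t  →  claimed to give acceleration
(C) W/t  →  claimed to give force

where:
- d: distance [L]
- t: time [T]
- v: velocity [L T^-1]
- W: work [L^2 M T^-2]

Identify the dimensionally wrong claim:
(C) W/t does not give force

(A) d/t: [L T^-1] = velocity [L T^-1] ✓
(B) v/t: [L T^-2] = acceleration [L T^-2] ✓
(C) W/t: [L^2 M T^-3] ≠ force [L M T^-2] ✗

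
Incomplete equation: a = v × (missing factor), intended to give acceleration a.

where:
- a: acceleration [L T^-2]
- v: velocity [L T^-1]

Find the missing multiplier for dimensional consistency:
1/t (inverse time), dimensions [T^-1]

a has dimensions [L T^-2] and v has dimensions [L T^-1].
The missing factor must have dimensions [L T^-2] / [L T^-1] = [T^-1], i.e. inverse time (1/t).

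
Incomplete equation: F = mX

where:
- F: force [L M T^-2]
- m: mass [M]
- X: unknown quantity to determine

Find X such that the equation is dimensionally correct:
X = a (acceleration), dimensions [L T^-2]

F has dimensions [L M T^-2]; the rest of the RHS (m) has dimensions [M].
So X must have dimensions [L T^-2] — X = a (acceleration).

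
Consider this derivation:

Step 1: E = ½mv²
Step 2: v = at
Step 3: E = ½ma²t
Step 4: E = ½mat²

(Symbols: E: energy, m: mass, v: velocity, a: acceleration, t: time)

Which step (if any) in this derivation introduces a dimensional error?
Step 3

Step 1: E = ½mv² → LHS [L^2 M T^-2], RHS [L^2 M T^-2] ✓
Step 2: v = at → LHS [L T^-1], RHS [L T^-1] ✓
Step 3: E = ½ma²t → LHS [L^2 M T^-2], RHS [L^2 M T^-3] ✗

The first dimensional inconsistency appears in step 3: E = ½ma²t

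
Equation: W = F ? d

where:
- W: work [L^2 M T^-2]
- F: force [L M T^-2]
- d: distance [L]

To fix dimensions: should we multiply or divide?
multiplication (×): W = F × d

W [L^2 M T^-2]; F [L M T^-2]; d [L].
F × d → [L^2 M T^-2] ✓
F ÷ d → [M T^-2] ✗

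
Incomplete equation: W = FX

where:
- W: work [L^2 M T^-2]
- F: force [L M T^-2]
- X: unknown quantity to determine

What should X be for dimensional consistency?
X = d (distance), dimensions [L]

W has dimensions [L^2 M T^-2]; the rest of the RHS (F) has dimensions [L M T^-2].
So X must have dimensions [L] — X = d (distance).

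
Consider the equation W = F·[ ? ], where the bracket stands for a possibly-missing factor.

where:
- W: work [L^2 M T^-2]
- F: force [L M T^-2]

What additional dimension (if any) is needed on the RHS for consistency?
[L] — length (e.g. a distance d)

W has dimensions [L^2 M T^-2]; F has dimensions [L M T^-2].
The bracketed factor must supply [L^2 M T^-2] / [L M T^-2] = [L].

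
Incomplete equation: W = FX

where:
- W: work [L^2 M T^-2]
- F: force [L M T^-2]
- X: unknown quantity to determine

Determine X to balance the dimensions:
X = d (distance), dimensions [L]

W has dimensions [L^2 M T^-2]; the rest of the RHS (F) has dimensions [L M T^-2].
So X must have dimensions [L] — X = d (distance).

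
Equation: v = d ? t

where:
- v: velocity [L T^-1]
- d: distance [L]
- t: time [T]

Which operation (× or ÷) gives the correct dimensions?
division (÷): v = d ÷ t

v [L T^-1]; d [L]; t [T].
d × t → [L T] ✗
d ÷ t → [L T^-1] ✓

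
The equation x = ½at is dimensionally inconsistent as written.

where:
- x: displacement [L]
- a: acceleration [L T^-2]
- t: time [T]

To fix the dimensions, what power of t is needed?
The exponent of t should be 2: x = ½at^2

The LHS x has dimensions [L]; t has dimensions [T].
As written, the RHS ½at (exponent 1 on t) has dimensions [L T^-1], which does not match.
With exponent 2, the RHS ½at^2 has dimensions [L], matching the LHS.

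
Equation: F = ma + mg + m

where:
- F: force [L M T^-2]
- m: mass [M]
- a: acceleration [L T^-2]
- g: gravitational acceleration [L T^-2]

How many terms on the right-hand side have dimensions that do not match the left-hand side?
1

LHS F: [L M T^-2]
- ma: [L M T^-2] ✓
- mg: [L M T^-2] ✓
- m: [M] ✗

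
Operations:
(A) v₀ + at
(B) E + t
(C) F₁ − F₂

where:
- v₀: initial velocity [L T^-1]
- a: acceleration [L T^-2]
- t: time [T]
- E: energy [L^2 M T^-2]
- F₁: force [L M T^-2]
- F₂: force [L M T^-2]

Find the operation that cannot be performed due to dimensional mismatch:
(B) E + t

(A) v₀ + at: v₀ [L T^-1] and at [L T^-1] — same dimensions ✓
(B) E + t: E [L^2 M T^-2] and t [T] — different dimensions cannot be added/subtracted ✗
(C) F₁ − F₂: F₁ [L M T^-2] and F₂ [L M T^-2] — same dimensions ✓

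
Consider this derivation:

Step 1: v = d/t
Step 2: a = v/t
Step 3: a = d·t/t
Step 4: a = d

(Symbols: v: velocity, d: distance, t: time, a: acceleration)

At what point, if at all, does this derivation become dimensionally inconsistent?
Step 3

Step 1: v = d/t → LHS [L T^-1], RHS [L T^-1] ✓
Step 2: a = v/t → LHS [L T^-2], RHS [L T^-2] ✓
Step 3: a = d·t/t → LHS [L T^-2], RHS [L] ✗

The first dimensional inconsistency appears in step 3: a = d·t/t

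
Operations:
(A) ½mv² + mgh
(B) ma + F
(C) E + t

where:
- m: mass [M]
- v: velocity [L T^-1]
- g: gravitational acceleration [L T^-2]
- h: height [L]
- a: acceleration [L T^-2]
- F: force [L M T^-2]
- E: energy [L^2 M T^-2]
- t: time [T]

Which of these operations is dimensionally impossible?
(C) E + t

(A) ½mv² + mgh: ½mv² [L^2 M T^-2] and mgh [L^2 M T^-2] — same dimensions ✓
(B) ma + F: ma [L M T^-2] and F [L M T^-2] — same dimensions ✓
(C) E + t: E [L^2 M T^-2] and t [T] — different dimensions cannot be added/subtracted ✗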